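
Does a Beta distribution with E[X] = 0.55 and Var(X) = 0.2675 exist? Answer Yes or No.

The Beta variance bound is σ² < μ(1−μ).
Here μ(1−μ) = 0.55×0.45 = 0.2475, and 0.2675 ≥ 0.2475.

No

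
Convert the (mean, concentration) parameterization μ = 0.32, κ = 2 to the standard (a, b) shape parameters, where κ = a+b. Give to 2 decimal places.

a = 0.64, b = 1.36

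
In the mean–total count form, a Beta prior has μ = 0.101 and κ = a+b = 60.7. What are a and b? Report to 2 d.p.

a = 6.13, b = 54.57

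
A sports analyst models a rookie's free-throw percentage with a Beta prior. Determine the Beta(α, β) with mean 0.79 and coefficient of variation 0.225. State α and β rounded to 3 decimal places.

α = 3.358, β = 0.893

Var = (CV·μ)² = (0.225×0.79)² = 0.031595.
α+β = μ(1−μ)/Var − 1 = 0.1659/0.031595 − 1 = 4.2508.
Thus α = 0.79·4.2508 = 3.358 and β = 0.21·4.2508 = 0.893.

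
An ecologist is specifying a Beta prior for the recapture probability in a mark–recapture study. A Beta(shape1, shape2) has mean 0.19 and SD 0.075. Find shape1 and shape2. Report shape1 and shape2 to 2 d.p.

shape1 = 5.01, shape2 = 21.35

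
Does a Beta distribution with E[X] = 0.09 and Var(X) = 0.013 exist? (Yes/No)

The Beta variance bound is σ² < μ(1−μ).
Here μ(1−μ) = 0.09×0.91 = 0.0819, and 0.013 < 0.0819.

Yes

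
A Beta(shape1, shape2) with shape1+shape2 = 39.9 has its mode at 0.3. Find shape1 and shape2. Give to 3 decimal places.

Since the density peak of Beta(shape1,shape2) is at (shape1−1)/(shape1+shape2−2),
shape1 = 1 + 0.3(39.9−2) = 12.370 and shape2 = 39.9 − 12.370 = 27.530.

shape1 = 12.370, shape2 = 27.530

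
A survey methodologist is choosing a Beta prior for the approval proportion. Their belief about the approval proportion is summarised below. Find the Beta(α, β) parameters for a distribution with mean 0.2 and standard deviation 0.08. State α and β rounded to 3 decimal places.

Variance = 0.08² = 0.0064. The moment-matching identity α+β = μ(1−μ)/Var − 1 gives
α+β = 0.16/0.0064 − 1 = 24.0000, so α = μ·24.0000 = 4.800 and β = (1−μ)·24.0000 = 19.200.

α = 4.800, β = 19.200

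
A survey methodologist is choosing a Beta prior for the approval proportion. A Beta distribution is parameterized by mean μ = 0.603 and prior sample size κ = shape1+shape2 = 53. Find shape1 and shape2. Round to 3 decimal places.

Split κ in proportion μ : (1−μ): shape1 = 0.603·53 = 31.959, shape2 = 53 − 31.959 = 21.041.

shape1 = 31.959, shape2 = 21.041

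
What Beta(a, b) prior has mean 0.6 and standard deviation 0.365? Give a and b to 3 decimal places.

First σ² = 0.133225. Setting a = μn, b = (1−μ)n with n = a+b,
μ(1−μ)/(n+1) = 0.133225 ⇒ n+1 = 0.24/0.133225 = 1.8015 ⇒ n = 0.8015.
Hence a = 0.6×0.8015 = 0.481, b = 0.4×0.8015 = 0.321.

a = 0.481, b = 0.321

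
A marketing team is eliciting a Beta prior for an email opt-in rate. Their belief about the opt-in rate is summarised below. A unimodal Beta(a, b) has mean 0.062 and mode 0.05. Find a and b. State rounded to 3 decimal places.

a = 4.650, b = 70.350

With s = a+b: μ = a/s and mode = (a−1)/(s−2). Eliminating a = μs,
μs − 1 = m(s−2) ⇒ s(μ−m) = 1−2m ⇒ s = 0.90/0.012 = 75.0000.
So a = μs = 4.650, b = (1−μ)s = 70.350.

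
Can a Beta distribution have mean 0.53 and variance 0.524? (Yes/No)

A Beta with mean μ has variance μ(1−μ)/(α+β+1) < μ(1−μ).
Here μ(1−μ) = 0.53×0.47 = 0.2491, and 0.524 ≥ 0.2491.

No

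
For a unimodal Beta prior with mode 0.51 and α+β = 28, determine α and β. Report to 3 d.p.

α = 14.260, β = 13.740

Mode = (α−1)/(κ−2) with κ = α+β, so α−1 = 0.51·26 = 13.260.
α = 14.260; β = κ − α = 13.740.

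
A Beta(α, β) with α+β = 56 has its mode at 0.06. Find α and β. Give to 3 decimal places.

Mode = (α−1)/(κ−2) with κ = α+β, so α−1 = 0.06·54 = 3.240.
α = 4.240; β = κ − α = 51.760.

α = 4.240, β = 51.760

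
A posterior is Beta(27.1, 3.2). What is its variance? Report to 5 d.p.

0.00302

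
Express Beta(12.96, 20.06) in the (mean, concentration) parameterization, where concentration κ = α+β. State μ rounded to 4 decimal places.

κ = α+β = 12.96+20.06 = 33.02; μ = α/κ = 12.96/33.02 = 0.3925.

μ = 0.3925, κ = 33.02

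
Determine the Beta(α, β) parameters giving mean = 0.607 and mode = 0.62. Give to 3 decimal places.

With s = α+β: μ = α/s and mode = (α−1)/(s−2). Eliminating α = μs,
μs − 1 = m(s−2) ⇒ s(μ−m) = 1−2m ⇒ s = -0.24/-0.013 = 18.4615.
So α = μs = 11.206, β = (1−μ)s = 7.255.

α = 11.206, β = 7.255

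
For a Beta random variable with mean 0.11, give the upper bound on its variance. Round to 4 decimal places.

Var = μ(1−μ)/(α+β+1), which approaches μ(1−μ) as α+β → 0.
So the supremum is μ(1−μ) = 0.11×0.89 = 0.0979.

0.0979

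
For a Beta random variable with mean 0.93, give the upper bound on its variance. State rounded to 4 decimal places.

0.0651

For fixed mean μ the Beta variance is μ(1−μ)/(α+β+1), increasing as α+β decreases.
Its least upper bound (not attained) is μ(1−μ) = 0.93·0.07 = 0.0651.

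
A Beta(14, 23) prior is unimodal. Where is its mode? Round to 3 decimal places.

0.371

The density x^(α−1)(1−x)^(β−1) is maximised at (α−1)/(α+β−2) = 13/35 = 0.371.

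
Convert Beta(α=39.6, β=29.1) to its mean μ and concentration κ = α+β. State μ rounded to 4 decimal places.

κ = α+β = 39.6+29.1 = 68.7; μ = α/κ = 39.6/68.7 = 0.5764.

μ = 0.5764, κ = 68.7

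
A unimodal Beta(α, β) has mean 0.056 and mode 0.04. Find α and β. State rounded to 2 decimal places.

Let s = α+β. Mean gives α = μs = 0.056s; mode gives (α−1)/(s−2) = 0.04.
Substituting: 0.056s − 1 = 0.04(s−2) = 0.04s − 0.08, so 0.016s = 0.92 and s = 57.5000.
Then α = 0.056×57.5000 = 3.22 and β = s−α = 54.28.

α = 3.22, β = 54.28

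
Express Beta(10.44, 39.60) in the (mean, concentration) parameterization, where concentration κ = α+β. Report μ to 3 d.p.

κ = α+β = 10.44+39.60 = 50.04; μ = α/κ = 10.44/50.04 = 0.209.

μ = 0.209, κ = 50.04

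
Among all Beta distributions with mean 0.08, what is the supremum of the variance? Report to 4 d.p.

0.0736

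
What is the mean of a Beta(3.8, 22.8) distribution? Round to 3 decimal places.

The Beta mean is α/(α+β) = 3.8/(3.8+22.8) = 0.143.

0.143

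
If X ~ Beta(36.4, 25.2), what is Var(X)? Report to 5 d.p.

0.00386

α+β = 61.6 and αβ = 917.28, so Var = αβ/[(α+β)²(α+β+1)] = 917.28/237539.456 = 0.00386.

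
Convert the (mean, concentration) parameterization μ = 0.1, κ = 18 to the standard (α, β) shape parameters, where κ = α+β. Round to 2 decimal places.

Split κ in proportion μ : (1−μ): α = 0.1·18 = 1.80, β = 18 − 1.80 = 16.20.

α = 1.80, β = 16.20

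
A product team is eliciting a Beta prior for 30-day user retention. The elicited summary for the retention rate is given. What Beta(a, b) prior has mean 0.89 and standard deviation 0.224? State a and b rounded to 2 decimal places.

First σ² = 0.050176. Setting a = μn, b = (1−μ)n with n = a+b,
μ(1−μ)/(n+1) = 0.050176 ⇒ n+1 = 0.0979/0.050176 = 1.9511 ⇒ n = 0.9511.
Hence a = 0.89×0.9511 = 0.85, b = 0.11×0.9511 = 0.10.

a = 0.85, b = 0.10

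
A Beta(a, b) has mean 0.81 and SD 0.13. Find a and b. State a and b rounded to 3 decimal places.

a = 6.566, b = 1.540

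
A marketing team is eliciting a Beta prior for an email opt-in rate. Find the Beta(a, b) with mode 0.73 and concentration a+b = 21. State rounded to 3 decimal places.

a = 14.870, b = 6.130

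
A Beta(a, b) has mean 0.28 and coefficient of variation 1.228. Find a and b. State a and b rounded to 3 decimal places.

a = 0.197, b = 0.508

Var = (CV·μ)² = (1.228×0.28)² = 0.118226.
a+b = μ(1−μ)/Var − 1 = 0.2016/0.118226 − 1 = 0.7052.
Thus a = 0.28·0.7052 = 0.197 and b = 0.72·0.7052 = 0.508.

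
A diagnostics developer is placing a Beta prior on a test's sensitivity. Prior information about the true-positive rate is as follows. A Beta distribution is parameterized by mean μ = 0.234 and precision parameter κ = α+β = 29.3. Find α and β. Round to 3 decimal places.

Split κ in proportion μ : (1−μ): α = 0.234·29.3 = 6.856, β = 29.3 − 6.856 = 22.444.

α = 6.856, β = 22.444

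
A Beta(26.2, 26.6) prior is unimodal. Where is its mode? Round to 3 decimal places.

The density x^(α−1)(1−x)^(β−1) is maximised at (α−1)/(α+β−2) = 25.2/50.8 = 0.496.

0.496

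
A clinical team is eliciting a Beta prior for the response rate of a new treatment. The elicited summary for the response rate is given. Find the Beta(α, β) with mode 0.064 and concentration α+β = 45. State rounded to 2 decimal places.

For α,β>1 the mode is (α−1)/(α+β−2), so α = mode·(κ−2)+1 = 0.064×43+1 = 3.75.
And β = (1−mode)·(κ−2)+1 = 0.936×43+1 = 41.25.

α = 3.75, β = 41.25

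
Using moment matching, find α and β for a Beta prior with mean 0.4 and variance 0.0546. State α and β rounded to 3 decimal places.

α = 1.358, β = 2.037

Write ν = α+β; then α = μν and Var = μ(1−μ)/(ν+1).
ν = μ(1−μ)/Var − 1 = 0.24/0.0546 − 1 = 3.3956.
α = 0.4·3.3956 = 1.358, β = 0.6·3.3956 = 2.037.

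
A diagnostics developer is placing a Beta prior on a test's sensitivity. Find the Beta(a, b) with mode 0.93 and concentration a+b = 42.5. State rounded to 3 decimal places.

a = 38.665, b = 3.835

Mode = (a−1)/(κ−2) with κ = a+b, so a−1 = 0.93·40.5 = 37.665.
a = 38.665; b = κ − a = 3.835.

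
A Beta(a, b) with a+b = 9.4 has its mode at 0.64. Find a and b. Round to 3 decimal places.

a = 5.736, b = 3.664

For a,b>1 the mode is (a−1)/(a+b−2), so a = mode·(κ−2)+1 = 0.64×7.4+1 = 5.736.
And b = (1−mode)·(κ−2)+1 = 0.36×7.4+1 = 3.664.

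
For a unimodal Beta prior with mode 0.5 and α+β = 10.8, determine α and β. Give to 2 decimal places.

For α,β>1 the mode is (α−1)/(α+β−2), so α = mode·(κ−2)+1 = 0.5×8.8+1 = 5.40.
And β = (1−mode)·(κ−2)+1 = 0.5×8.8+1 = 5.40.

α = 5.40, β = 5.40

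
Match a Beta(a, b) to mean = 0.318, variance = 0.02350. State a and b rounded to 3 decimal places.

a = 2.617, b = 5.612

Write ν = a+b; then a = μν and Var = μ(1−μ)/(ν+1).
ν = μ(1−μ)/Var − 1 = 0.216876/0.02350 − 1 = 8.2288.
a = 0.318·8.2288 = 2.617, b = 0.682·8.2288 = 5.612.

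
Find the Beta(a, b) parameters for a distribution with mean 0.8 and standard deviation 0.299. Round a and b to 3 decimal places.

Variance = 0.299² = 0.089401. The moment-matching identity a+b = μ(1−μ)/Var − 1 gives
a+b = 0.16/0.089401 − 1 = 0.7897, so a = μ·0.7897 = 0.632 and b = (1−μ)·0.7897 = 0.158.

a = 0.632, b = 0.158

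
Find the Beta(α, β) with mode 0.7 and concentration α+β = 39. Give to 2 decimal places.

For α,β>1 the mode is (α−1)/(α+β−2), so α = mode·(κ−2)+1 = 0.7×37+1 = 26.90.
And β = (1−mode)·(κ−2)+1 = 0.3×37+1 = 12.10.

α = 26.90, β = 12.10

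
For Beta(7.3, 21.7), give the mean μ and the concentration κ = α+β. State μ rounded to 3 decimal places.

κ = α+β = 7.3+21.7 = 29.0; μ = α/κ = 7.3/29.0 = 0.252.

μ = 0.252, κ = 29.0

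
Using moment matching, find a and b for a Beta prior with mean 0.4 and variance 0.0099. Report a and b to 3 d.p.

By moment matching, a+b = μ(1−μ)/σ² − 1 = (0.4·0.6)/0.0099 − 1 = 24.2424 − 1 = 23.2424.
Since a/(a+b) = μ, a = 0.4·23.2424 = 9.297 and b = 0.6·23.2424 = 13.945.

a = 9.297, b = 13.945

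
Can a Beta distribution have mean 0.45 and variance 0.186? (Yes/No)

For any Beta, Var(X) < E[X]·(1−E[X]).
Here μ(1−μ) = 0.45×0.55 = 0.2475, and 0.186 < 0.2475.

Yes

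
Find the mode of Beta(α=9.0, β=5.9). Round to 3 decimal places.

With α,β > 1, mode = (α−1)/(α+β−2) = 8.0/12.9 = 0.620.

0.620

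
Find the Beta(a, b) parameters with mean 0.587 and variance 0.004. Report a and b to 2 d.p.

a = 34.99, b = 24.62

By moment matching, a+b = μ(1−μ)/σ² − 1 = (0.587·0.413)/0.004 − 1 = 60.6078 − 1 = 59.6078.
Since a/(a+b) = μ, a = 0.587·59.6078 = 34.99 and b = 0.413·59.6078 = 24.62.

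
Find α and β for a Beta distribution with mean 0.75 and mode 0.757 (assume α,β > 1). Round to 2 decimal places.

Let s = α+β. Mean gives α = μs = 0.75s; mode gives (α−1)/(s−2) = 0.757.
Substituting: 0.75s − 1 = 0.757(s−2) = 0.757s − 1.514, so -0.007s = -0.514 and s = 73.4286.
Then α = 0.75×73.4286 = 55.07 and β = s−α = 18.36.

α = 55.07, β = 18.36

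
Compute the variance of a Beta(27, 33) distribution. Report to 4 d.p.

0.0041

α+β = 60 and αβ = 891, so Var = αβ/[(α+β)²(α+β+1)] = 891/219600 = 0.0041.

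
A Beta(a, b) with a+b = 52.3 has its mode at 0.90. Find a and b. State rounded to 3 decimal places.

For a,b>1 the mode is (a−1)/(a+b−2), so a = mode·(κ−2)+1 = 0.90×50.3+1 = 46.270.
And b = (1−mode)·(κ−2)+1 = 0.10×50.3+1 = 6.030.

a = 46.270, b = 6.030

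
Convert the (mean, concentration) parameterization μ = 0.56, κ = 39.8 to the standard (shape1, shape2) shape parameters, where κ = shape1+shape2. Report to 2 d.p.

shape1 = 22.29, shape2 = 17.51

shape1 = μκ = 0.56×39.8 = 22.29 and shape2 = (1−μ)κ = 0.44×39.8 = 17.51.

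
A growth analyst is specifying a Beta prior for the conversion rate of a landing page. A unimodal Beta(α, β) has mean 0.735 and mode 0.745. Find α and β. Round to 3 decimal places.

With s = α+β: μ = α/s and mode = (α−1)/(s−2). Eliminating α = μs,
μs − 1 = m(s−2) ⇒ s(μ−m) = 1−2m ⇒ s = -0.490/-0.010 = 49.0000.
So α = μs = 36.015, β = (1−μ)s = 12.985.

α = 36.015, β = 12.985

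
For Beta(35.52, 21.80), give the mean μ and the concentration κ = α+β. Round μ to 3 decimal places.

μ = 0.620, κ = 57.32

κ = α+β = 35.52+21.80 = 57.32; μ = α/κ = 35.52/57.32 = 0.620.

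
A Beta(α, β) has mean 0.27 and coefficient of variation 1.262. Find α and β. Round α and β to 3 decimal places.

α = 0.188, β = 0.509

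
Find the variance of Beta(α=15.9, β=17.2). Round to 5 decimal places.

Var = αβ/[(α+β)²(α+β+1)] = (15.9×17.2)/(33.1²×34.1) = 273.48/37360.301 = 0.00732.

0.00732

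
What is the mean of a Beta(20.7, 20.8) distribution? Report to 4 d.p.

E[X] = α/(α+β) = 20.7/41.5 = 0.4988.

0.4988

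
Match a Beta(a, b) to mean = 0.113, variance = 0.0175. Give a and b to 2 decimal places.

a = 0.53, b = 4.19

By moment matching, a+b = μ(1−μ)/σ² − 1 = (0.113·0.887)/0.0175 − 1 = 5.7275 − 1 = 4.7275.
Since a/(a+b) = μ, a = 0.113·4.7275 = 0.53 and b = 0.887·4.7275 = 4.19.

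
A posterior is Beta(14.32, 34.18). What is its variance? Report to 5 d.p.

0.00420

α+β = 48.50 and αβ = 489.4576, so Var = αβ/[(α+β)²(α+β+1)] = 489.4576/116436.375000 = 0.00420.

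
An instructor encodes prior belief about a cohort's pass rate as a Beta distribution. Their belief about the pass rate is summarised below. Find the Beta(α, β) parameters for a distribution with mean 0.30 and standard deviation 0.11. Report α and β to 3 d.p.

α = 4.907, β = 11.449

σ² = 0.11² = 0.0121.
With s = α+β, Var = μ(1−μ)/(s+1), so s+1 = (0.30×0.70)/0.0121 = 17.3554 and s = 16.3554.
α = μs = 4.907, β = (1−μ)s = 11.449.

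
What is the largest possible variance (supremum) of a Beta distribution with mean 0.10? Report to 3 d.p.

Var = μ(1−μ)/(α+β+1), which approaches μ(1−μ) as α+β → 0.
So the supremum is μ(1−μ) = 0.10×0.90 = 0.090.

0.090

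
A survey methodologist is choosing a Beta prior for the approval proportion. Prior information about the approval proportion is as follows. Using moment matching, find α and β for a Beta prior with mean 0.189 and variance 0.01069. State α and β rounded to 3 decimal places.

By moment matching, α+β = μ(1−μ)/σ² − 1 = (0.189·0.811)/0.01069 − 1 = 14.3385 − 1 = 13.3385.
Since α/(α+β) = μ, α = 0.189·13.3385 = 2.521 and β = 0.811·13.3385 = 10.818.

α = 2.521, β = 10.818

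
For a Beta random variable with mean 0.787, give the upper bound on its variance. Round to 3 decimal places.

Var = μ(1−μ)/(α+β+1), which approaches μ(1−μ) as α+β → 0.
So the supremum is μ(1−μ) = 0.787×0.213 = 0.168.

0.168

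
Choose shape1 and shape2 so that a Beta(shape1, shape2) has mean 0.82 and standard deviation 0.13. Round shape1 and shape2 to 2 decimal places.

shape1 = 6.34, shape2 = 1.39

Variance = 0.13² = 0.0169. The moment-matching identity shape1+shape2 = μ(1−μ)/Var − 1 gives
shape1+shape2 = 0.1476/0.0169 − 1 = 7.7337, so shape1 = μ·7.7337 = 6.34 and shape2 = (1−μ)·7.7337 = 1.39.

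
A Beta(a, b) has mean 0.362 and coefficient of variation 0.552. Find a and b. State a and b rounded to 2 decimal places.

a = 1.73, b = 3.05

σ = CV·μ = 0.552×0.362 = 0.19982, so σ² = 0.039930.
s+1 = μ(1−μ)/σ² = 0.230956/0.039930 = 5.7841, so s = a+b = 4.7841.
a = μs = 1.73, b = (1−μ)s = 3.05.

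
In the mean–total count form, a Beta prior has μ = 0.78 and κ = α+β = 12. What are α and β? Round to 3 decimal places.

Split κ in proportion μ : (1−μ): α = 0.78·12 = 9.360, β = 12 − 9.360 = 2.640.

α = 9.360, β = 2.640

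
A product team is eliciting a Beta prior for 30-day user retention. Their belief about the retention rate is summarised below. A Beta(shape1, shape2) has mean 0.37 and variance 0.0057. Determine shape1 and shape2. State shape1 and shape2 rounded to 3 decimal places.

shape1 = 14.761, shape2 = 25.134

Let s = shape1+shape2. The Beta variance is μ(1−μ)/(s+1).
So s+1 = μ(1−μ)/σ² = (0.37×0.63)/0.0057 = 0.2331/0.0057 = 40.8947, giving s = 39.8947.
Then shape1 = μs = 0.37×39.8947 = 14.761 and shape2 = (1−μ)s = 0.63×39.8947 = 25.134.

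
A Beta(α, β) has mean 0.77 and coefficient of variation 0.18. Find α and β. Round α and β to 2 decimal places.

α = 6.33, β = 1.89

σ = CV·μ = 0.18×0.77 = 0.13860, so σ² = 0.019210.
s+1 = μ(1−μ)/σ² = 0.1771/0.019210 = 9.2192, so s = α+β = 8.2192.
α = μs = 6.33, β = (1−μ)s = 1.89.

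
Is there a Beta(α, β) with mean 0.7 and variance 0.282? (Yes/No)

No

For any Beta, Var(X) < E[X]·(1−E[X]).
Here μ(1−μ) = 0.7×0.3 = 0.21, and 0.282 ≥ 0.21.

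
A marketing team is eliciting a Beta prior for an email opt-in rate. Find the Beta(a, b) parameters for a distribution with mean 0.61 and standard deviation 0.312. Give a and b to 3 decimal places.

Variance = 0.312² = 0.097344. The moment-matching identity a+b = μ(1−μ)/Var − 1 gives
a+b = 0.2379/0.097344 − 1 = 1.4439, so a = μ·1.4439 = 0.881 and b = (1−μ)·1.4439 = 0.563.

a = 0.881, b = 0.563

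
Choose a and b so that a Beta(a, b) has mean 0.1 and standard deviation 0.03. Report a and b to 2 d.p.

Variance = 0.03² = 0.0009. The moment-matching identity a+b = μ(1−μ)/Var − 1 gives
a+b = 0.09/0.0009 − 1 = 99.0000, so a = μ·99.0000 = 9.90 and b = (1−μ)·99.0000 = 89.10.

a = 9.90, b = 89.10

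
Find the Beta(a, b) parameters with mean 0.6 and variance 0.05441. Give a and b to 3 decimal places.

Let s = a+b. The Beta variance is μ(1−μ)/(s+1).
So s+1 = μ(1−μ)/σ² = (0.6×0.4)/0.05441 = 0.24/0.05441 = 4.4110, giving s = 3.4110.
Then a = μs = 0.6×3.4110 = 2.047 and b = (1−μ)s = 0.4×3.4110 = 1.364.

a = 2.047, b = 1.364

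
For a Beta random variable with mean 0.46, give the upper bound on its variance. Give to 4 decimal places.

Var = μ(1−μ)/(α+β+1), which approaches μ(1−μ) as α+β → 0.
So the supremum is μ(1−μ) = 0.46×0.54 = 0.2484.

0.2484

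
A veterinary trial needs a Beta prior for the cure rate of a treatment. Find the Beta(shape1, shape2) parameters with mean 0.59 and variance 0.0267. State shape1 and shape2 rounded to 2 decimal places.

Let s = shape1+shape2. The Beta variance is μ(1−μ)/(s+1).
So s+1 = μ(1−μ)/σ² = (0.59×0.41)/0.0267 = 0.2419/0.0267 = 9.0599, giving s = 8.0599.
Then shape1 = μs = 0.59×8.0599 = 4.76 and shape2 = (1−μ)s = 0.41×8.0599 = 3.30.

shape1 = 4.76, shape2 = 3.30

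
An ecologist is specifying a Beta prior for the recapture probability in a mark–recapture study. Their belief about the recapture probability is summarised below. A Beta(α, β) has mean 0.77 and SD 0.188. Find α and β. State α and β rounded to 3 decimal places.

α = 3.088, β = 0.922

Variance = 0.188² = 0.035344. The moment-matching identity α+β = μ(1−μ)/Var − 1 gives
α+β = 0.1771/0.035344 − 1 = 4.0108, so α = μ·4.0108 = 3.088 and β = (1−μ)·4.0108 = 0.922.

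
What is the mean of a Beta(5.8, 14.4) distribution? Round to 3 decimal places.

E[X] = α/(α+β) = 5.8/20.2 = 0.287.

0.287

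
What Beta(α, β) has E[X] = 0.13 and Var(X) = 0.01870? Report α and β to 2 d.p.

α = 0.66, β = 4.39

Write ν = α+β; then α = μν and Var = μ(1−μ)/(ν+1).
ν = μ(1−μ)/Var − 1 = 0.1131/0.01870 − 1 = 5.0481.
α = 0.13·5.0481 = 0.66, β = 0.87·5.0481 = 4.39.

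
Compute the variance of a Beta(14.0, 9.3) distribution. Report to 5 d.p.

Var = αβ/[(α+β)²(α+β+1)] = (14.0×9.3)/(23.3²×24.3) = 130.20/13192.227 = 0.00987.

0.00987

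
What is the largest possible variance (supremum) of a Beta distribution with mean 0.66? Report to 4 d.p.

For fixed mean μ the Beta variance is μ(1−μ)/(α+β+1), increasing as α+β decreases.
Its least upper bound (not attained) is μ(1−μ) = 0.66·0.34 = 0.2244.

0.2244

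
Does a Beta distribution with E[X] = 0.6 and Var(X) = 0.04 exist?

Yes

A Beta with mean μ has variance μ(1−μ)/(α+β+1) < μ(1−μ).
Here μ(1−μ) = 0.6×0.4 = 0.24, and 0.04 < 0.24.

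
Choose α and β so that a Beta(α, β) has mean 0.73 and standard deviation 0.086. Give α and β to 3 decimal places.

α = 18.724, β = 6.925

First σ² = 0.007396. Setting α = μn, β = (1−μ)n with n = α+β,
μ(1−μ)/(n+1) = 0.007396 ⇒ n+1 = 0.1971/0.007396 = 26.6495 ⇒ n = 25.6495.
Hence α = 0.73×25.6495 = 18.724, β = 0.27×25.6495 = 6.925.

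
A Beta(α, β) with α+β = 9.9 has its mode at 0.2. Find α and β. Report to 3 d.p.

Mode = (α−1)/(κ−2) with κ = α+β, so α−1 = 0.2·7.9 = 1.580.
α = 2.580; β = κ − α = 7.320.

α = 2.580, β = 7.320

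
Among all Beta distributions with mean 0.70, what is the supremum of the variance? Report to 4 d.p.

For fixed mean μ the Beta variance is μ(1−μ)/(α+β+1), increasing as α+β decreases.
Its least upper bound (not attained) is μ(1−μ) = 0.70·0.30 = 0.2100.

0.2100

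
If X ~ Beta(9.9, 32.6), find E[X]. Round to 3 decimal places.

The Beta mean is α/(α+β) = 9.9/(9.9+32.6) = 0.233.

0.233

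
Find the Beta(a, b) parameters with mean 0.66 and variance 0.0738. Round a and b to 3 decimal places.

a = 1.347, b = 0.694

Write ν = a+b; then a = μν and Var = μ(1−μ)/(ν+1).
ν = μ(1−μ)/Var − 1 = 0.2244/0.0738 − 1 = 2.0407.
a = 0.66·2.0407 = 1.347, b = 0.34·2.0407 = 0.694.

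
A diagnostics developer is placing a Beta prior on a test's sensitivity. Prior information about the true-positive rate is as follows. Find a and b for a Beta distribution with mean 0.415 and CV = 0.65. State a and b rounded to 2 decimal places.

Var = (CV·μ)² = (0.65×0.415)² = 0.072765.
a+b = μ(1−μ)/Var − 1 = 0.242775/0.072765 − 1 = 2.3364.
Thus a = 0.415·2.3364 = 0.97 and b = 0.585·2.3364 = 1.37.

a = 0.97, b = 1.37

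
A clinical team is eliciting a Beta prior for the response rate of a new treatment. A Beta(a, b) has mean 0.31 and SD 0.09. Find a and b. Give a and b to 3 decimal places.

σ² = 0.09² = 0.0081.
With s = a+b, Var = μ(1−μ)/(s+1), so s+1 = (0.31×0.69)/0.0081 = 26.4074 and s = 25.4074.
a = μs = 7.876, b = (1−μ)s = 17.531.

a = 7.876, b = 17.531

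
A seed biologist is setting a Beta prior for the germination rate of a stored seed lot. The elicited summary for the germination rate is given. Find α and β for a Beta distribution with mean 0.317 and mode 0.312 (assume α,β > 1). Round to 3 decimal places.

α = 23.838, β = 51.362

Let s = α+β. Mean gives α = μs = 0.317s; mode gives (α−1)/(s−2) = 0.312.
Substituting: 0.317s − 1 = 0.312(s−2) = 0.312s − 0.624, so 0.005s = 0.376 and s = 75.2000.
Then α = 0.317×75.2000 = 23.838 and β = s−α = 51.362.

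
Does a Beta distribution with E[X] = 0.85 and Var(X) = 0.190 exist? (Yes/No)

No

The Beta variance bound is σ² < μ(1−μ).
Here μ(1−μ) = 0.85×0.15 = 0.1275, and 0.190 ≥ 0.1275.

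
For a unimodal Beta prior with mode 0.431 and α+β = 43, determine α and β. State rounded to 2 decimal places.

For α,β>1 the mode is (α−1)/(α+β−2), so α = mode·(κ−2)+1 = 0.431×41+1 = 18.67.
And β = (1−mode)·(κ−2)+1 = 0.569×41+1 = 24.33.

α = 18.67, β = 24.33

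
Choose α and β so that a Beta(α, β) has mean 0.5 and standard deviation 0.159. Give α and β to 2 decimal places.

Variance = 0.159² = 0.025281. The moment-matching identity α+β = μ(1−μ)/Var − 1 gives
α+β = 0.25/0.025281 − 1 = 8.8888, so α = μ·8.8888 = 4.44 and β = (1−μ)·8.8888 = 4.44.

α = 4.44, β = 4.44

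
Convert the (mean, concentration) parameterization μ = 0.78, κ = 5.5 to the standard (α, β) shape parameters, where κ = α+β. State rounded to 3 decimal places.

α = 4.290, β = 1.210

Split κ in proportion μ : (1−μ): α = 0.78·5.5 = 4.290, β = 5.5 − 4.290 = 1.210.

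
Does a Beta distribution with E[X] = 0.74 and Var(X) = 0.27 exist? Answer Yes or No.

A Beta with mean μ has variance μ(1−μ)/(α+β+1) < μ(1−μ).
Here μ(1−μ) = 0.74×0.26 = 0.1924, and 0.27 ≥ 0.1924.

No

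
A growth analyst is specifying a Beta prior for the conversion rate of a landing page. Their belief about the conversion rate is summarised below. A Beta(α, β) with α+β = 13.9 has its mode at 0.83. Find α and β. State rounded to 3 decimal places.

α = 10.877, β = 3.023

Mode = (α−1)/(κ−2) with κ = α+β, so α−1 = 0.83·11.9 = 9.877.
α = 10.877; β = κ − α = 3.023.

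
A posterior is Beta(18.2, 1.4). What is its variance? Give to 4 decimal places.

Var = αβ/[(α+β)²(α+β+1)] = (18.2×1.4)/(19.6²×20.6) = 25.48/7913.696 = 0.0032.

0.0032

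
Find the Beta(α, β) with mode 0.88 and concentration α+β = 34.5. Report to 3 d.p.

α = 29.600, β = 4.900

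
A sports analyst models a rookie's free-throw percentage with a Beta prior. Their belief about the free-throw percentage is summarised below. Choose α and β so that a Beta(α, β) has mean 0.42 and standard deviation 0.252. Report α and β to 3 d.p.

α = 1.191, β = 1.645

First σ² = 0.063504. Setting α = μn, β = (1−μ)n with n = α+β,
μ(1−μ)/(n+1) = 0.063504 ⇒ n+1 = 0.2436/0.063504 = 3.8360 ⇒ n = 2.8360.
Hence α = 0.42×2.8360 = 1.191, β = 0.58×2.8360 = 1.645.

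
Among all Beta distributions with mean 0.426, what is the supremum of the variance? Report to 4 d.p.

Var = μ(1−μ)/(α+β+1), which approaches μ(1−μ) as α+β → 0.
So the supremum is μ(1−μ) = 0.426×0.574 = 0.2445.

0.2445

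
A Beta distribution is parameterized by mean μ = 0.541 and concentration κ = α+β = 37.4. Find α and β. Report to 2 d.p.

α = μκ = 0.541×37.4 = 20.23 and β = (1−μ)κ = 0.459×37.4 = 17.17.

α = 20.23, β = 17.17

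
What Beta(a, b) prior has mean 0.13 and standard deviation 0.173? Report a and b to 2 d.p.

First σ² = 0.029929. Setting a = μn, b = (1−μ)n with n = a+b,
μ(1−μ)/(n+1) = 0.029929 ⇒ n+1 = 0.1131/0.029929 = 3.7789 ⇒ n = 2.7789.
Hence a = 0.13×2.7789 = 0.36, b = 0.87×2.7789 = 2.42.

a = 0.36, b = 2.42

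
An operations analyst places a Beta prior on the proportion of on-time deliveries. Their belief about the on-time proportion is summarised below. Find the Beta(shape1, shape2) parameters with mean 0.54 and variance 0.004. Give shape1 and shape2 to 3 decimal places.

shape1 = 32.994, shape2 = 28.106

Write ν = shape1+shape2; then shape1 = μν and Var = μ(1−μ)/(ν+1).
ν = μ(1−μ)/Var − 1 = 0.2484/0.004 − 1 = 61.1000.
shape1 = 0.54·61.1000 = 32.994, shape2 = 0.46·61.1000 = 28.106.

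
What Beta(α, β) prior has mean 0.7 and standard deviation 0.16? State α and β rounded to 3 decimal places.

α = 5.042, β = 2.161

First σ² = 0.0256. Setting α = μn, β = (1−μ)n with n = α+β,
μ(1−μ)/(n+1) = 0.0256 ⇒ n+1 = 0.21/0.0256 = 8.2031 ⇒ n = 7.2031.
Hence α = 0.7×7.2031 = 5.042, β = 0.3×7.2031 = 2.161.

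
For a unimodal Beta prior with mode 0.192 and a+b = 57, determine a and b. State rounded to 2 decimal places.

a = 11.56, b = 45.44

Mode = (a−1)/(κ−2) with κ = a+b, so a−1 = 0.192·55 = 10.56.
a = 11.56; b = κ − a = 45.44.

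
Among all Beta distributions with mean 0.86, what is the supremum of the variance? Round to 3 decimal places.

For fixed mean μ the Beta variance is μ(1−μ)/(α+β+1), increasing as α+β decreases.
Its least upper bound (not attained) is μ(1−μ) = 0.86·0.14 = 0.120.

0.120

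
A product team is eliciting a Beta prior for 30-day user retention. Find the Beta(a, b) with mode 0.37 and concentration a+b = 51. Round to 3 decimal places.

Since the density peak of Beta(a,b) is at (a−1)/(a+b−2),
a = 1 + 0.37(51−2) = 19.130 and b = 51 − 19.130 = 31.870.

a = 19.130, b = 31.870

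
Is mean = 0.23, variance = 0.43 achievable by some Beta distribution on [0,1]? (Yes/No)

For any Beta, Var(X) < E[X]·(1−E[X]).
Here μ(1−μ) = 0.23×0.77 = 0.1771, and 0.43 ≥ 0.1771.

No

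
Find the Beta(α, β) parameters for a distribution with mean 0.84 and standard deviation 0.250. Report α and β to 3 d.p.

α = 0.966, β = 0.184

σ² = 0.250² = 0.062500.
With s = α+β, Var = μ(1−μ)/(s+1), so s+1 = (0.84×0.16)/0.062500 = 2.1504 and s = 1.1504.
α = μs = 0.966, β = (1−μ)s = 0.184.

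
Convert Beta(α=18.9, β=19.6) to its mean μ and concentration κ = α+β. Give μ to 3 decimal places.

μ = 0.491, κ = 38.5

κ = α+β = 18.9+19.6 = 38.5; μ = α/κ = 18.9/38.5 = 0.491.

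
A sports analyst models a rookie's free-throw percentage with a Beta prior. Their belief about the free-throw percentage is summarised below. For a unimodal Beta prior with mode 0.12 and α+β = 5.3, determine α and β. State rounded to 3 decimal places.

Since the density peak of Beta(α,β) is at (α−1)/(α+β−2),
α = 1 + 0.12(5.3−2) = 1.396 and β = 5.3 − 1.396 = 3.904.

α = 1.396, β = 3.904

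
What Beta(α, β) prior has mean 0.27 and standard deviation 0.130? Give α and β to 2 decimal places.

First σ² = 0.016900. Setting α = μn, β = (1−μ)n with n = α+β,
μ(1−μ)/(n+1) = 0.016900 ⇒ n+1 = 0.1971/0.016900 = 11.6627 ⇒ n = 10.6627.
Hence α = 0.27×10.6627 = 2.88, β = 0.73×10.6627 = 7.78.

α = 2.88, β = 7.78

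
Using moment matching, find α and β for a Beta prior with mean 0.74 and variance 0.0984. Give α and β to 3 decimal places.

α = 0.707, β = 0.248

By moment matching, α+β = μ(1−μ)/σ² − 1 = (0.74·0.26)/0.0984 − 1 = 1.9553 − 1 = 0.9553.
Since α/(α+β) = μ, α = 0.74·0.9553 = 0.707 and β = 0.26·0.9553 = 0.248.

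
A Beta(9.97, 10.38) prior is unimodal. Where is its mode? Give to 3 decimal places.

0.489

The density x^(α−1)(1−x)^(β−1) is maximised at (α−1)/(α+β−2) = 8.97/18.35 = 0.489.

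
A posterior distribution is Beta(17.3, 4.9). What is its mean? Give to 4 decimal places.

0.7793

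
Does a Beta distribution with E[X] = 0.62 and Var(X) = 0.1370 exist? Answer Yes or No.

Yes

For any Beta, Var(X) < E[X]·(1−E[X]).
Here μ(1−μ) = 0.62×0.38 = 0.2356, and 0.1370 < 0.2356.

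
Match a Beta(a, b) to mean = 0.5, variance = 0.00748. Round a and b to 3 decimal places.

a = 16.211, b = 16.211

Write ν = a+b; then a = μν and Var = μ(1−μ)/(ν+1).
ν = μ(1−μ)/Var − 1 = 0.25/0.00748 − 1 = 32.4225.
a = 0.5·32.4225 = 16.211, b = 0.5·32.4225 = 16.211.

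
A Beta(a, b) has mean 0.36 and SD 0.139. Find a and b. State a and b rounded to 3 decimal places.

a = 3.933, b = 6.992

σ² = 0.139² = 0.019321.
With s = a+b, Var = μ(1−μ)/(s+1), so s+1 = (0.36×0.64)/0.019321 = 11.9248 and s = 10.9248.
a = μs = 3.933, b = (1−μ)s = 6.992.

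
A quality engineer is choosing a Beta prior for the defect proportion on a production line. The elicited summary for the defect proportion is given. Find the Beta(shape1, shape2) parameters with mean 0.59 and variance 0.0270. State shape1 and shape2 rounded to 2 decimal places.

shape1 = 4.70, shape2 = 3.26

Let s = shape1+shape2. The Beta variance is μ(1−μ)/(s+1).
So s+1 = μ(1−μ)/σ² = (0.59×0.41)/0.0270 = 0.2419/0.0270 = 8.9593, giving s = 7.9593.
Then shape1 = μs = 0.59×7.9593 = 4.70 and shape2 = (1−μ)s = 0.41×7.9593 = 3.26.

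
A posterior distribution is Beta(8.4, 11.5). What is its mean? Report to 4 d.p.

The Beta mean is α/(α+β) = 8.4/(8.4+11.5) = 0.4221.

0.4221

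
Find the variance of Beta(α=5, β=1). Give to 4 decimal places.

Var = αβ/[(α+β)²(α+β+1)] = (5×1)/(6²×7) = 5/252 = 0.0198.

0.0198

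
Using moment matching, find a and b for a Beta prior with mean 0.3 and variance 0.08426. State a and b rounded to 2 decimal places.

a = 0.45, b = 1.04

Let s = a+b. The Beta variance is μ(1−μ)/(s+1).
So s+1 = μ(1−μ)/σ² = (0.3×0.7)/0.08426 = 0.21/0.08426 = 2.4923, giving s = 1.4923.
Then a = μs = 0.3×1.4923 = 0.45 and b = (1−μ)s = 0.7×1.4923 = 1.04.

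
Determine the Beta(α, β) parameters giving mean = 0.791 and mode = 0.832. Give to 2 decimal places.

α = 12.81, β = 3.38

With s = α+β: μ = α/s and mode = (α−1)/(s−2). Eliminating α = μs,
μs − 1 = m(s−2) ⇒ s(μ−m) = 1−2m ⇒ s = -0.664/-0.041 = 16.1951.
So α = μs = 12.81, β = (1−μ)s = 3.38.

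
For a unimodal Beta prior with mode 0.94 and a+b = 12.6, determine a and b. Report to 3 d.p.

For a,b>1 the mode is (a−1)/(a+b−2), so a = mode·(κ−2)+1 = 0.94×10.6+1 = 10.964.
And b = (1−mode)·(κ−2)+1 = 0.06×10.6+1 = 1.636.

a = 10.964, b = 1.636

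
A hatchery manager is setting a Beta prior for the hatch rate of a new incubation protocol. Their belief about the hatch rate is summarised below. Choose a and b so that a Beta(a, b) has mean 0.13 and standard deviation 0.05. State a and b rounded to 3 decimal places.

Variance = 0.05² = 0.0025. The moment-matching identity a+b = μ(1−μ)/Var − 1 gives
a+b = 0.1131/0.0025 − 1 = 44.2400, so a = μ·44.2400 = 5.751 and b = (1−μ)·44.2400 = 38.489.

a = 5.751, b = 38.489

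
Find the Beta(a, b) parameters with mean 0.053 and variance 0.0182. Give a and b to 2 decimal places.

a = 0.09, b = 1.66

Let s = a+b. The Beta variance is μ(1−μ)/(s+1).
So s+1 = μ(1−μ)/σ² = (0.053×0.947)/0.0182 = 0.050191/0.0182 = 2.7577, giving s = 1.7577.
Then a = μs = 0.053×1.7577 = 0.09 and b = (1−μ)s = 0.947×1.7577 = 1.66.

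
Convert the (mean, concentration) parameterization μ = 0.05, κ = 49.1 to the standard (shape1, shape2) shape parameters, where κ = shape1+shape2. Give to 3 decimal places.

shape1 = 2.455, shape2 = 46.645

Split κ in proportion μ : (1−μ): shape1 = 0.05·49.1 = 2.455, shape2 = 49.1 − 2.455 = 46.645.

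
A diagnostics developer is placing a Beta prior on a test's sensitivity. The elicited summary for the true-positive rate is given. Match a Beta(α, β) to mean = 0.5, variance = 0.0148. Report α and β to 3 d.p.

Write ν = α+β; then α = μν and Var = μ(1−μ)/(ν+1).
ν = μ(1−μ)/Var − 1 = 0.25/0.0148 − 1 = 15.8919.
α = 0.5·15.8919 = 7.946, β = 0.5·15.8919 = 7.946.

α = 7.946, β = 7.946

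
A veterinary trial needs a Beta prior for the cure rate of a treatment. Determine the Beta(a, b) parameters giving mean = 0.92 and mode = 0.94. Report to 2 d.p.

a = 40.48, b = 3.52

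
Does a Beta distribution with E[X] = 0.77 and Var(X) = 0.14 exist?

The Beta variance bound is σ² < μ(1−μ).
Here μ(1−μ) = 0.77×0.23 = 0.1771, and 0.14 < 0.1771.

Yes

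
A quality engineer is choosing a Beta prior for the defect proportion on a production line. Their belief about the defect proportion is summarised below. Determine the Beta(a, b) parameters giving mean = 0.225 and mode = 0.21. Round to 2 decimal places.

a = 8.70, b = 29.97

Let s = a+b. Mean gives a = μs = 0.225s; mode gives (a−1)/(s−2) = 0.21.
Substituting: 0.225s − 1 = 0.21(s−2) = 0.21s − 0.42, so 0.015s = 0.58 and s = 38.6667.
Then a = 0.225×38.6667 = 8.70 and b = s−a = 29.97.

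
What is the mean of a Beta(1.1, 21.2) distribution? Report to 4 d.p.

The Beta mean is α/(α+β) = 1.1/(1.1+21.2) = 0.0493.

0.0493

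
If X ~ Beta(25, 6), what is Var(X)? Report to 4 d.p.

Var = αβ/[(α+β)²(α+β+1)] = (25×6)/(31²×32) = 150/30752 = 0.0049.

0.0049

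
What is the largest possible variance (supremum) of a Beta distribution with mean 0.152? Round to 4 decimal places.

0.1289

For fixed mean μ the Beta variance is μ(1−μ)/(α+β+1), increasing as α+β decreases.
Its least upper bound (not attained) is μ(1−μ) = 0.152·0.848 = 0.1289.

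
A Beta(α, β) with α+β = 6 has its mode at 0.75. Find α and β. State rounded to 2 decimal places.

α = 4.00, β = 2.00

Since the density peak of Beta(α,β) is at (α−1)/(α+β−2),
α = 1 + 0.75(6−2) = 4.00 and β = 6 − 4.00 = 2.00.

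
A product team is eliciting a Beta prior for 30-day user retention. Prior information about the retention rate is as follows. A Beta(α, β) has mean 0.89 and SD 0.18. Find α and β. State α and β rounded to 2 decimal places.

First σ² = 0.0324. Setting α = μn, β = (1−μ)n with n = α+β,
μ(1−μ)/(n+1) = 0.0324 ⇒ n+1 = 0.0979/0.0324 = 3.0216 ⇒ n = 2.0216.
Hence α = 0.89×2.0216 = 1.80, β = 0.11×2.0216 = 0.22.

α = 1.80, β = 0.22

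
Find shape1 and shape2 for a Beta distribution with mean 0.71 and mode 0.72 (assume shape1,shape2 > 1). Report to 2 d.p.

shape1 = 31.24, shape2 = 12.76

Let s = shape1+shape2. Mean gives shape1 = μs = 0.71s; mode gives (shape1−1)/(s−2) = 0.72.
Substituting: 0.71s − 1 = 0.72(s−2) = 0.72s − 1.44, so -0.01s = -0.44 and s = 44.0000.
Then shape1 = 0.71×44.0000 = 31.24 and shape2 = s−shape1 = 12.76.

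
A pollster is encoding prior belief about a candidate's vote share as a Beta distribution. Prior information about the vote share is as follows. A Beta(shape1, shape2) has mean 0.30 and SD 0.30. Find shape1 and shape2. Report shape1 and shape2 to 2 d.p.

Variance = 0.30² = 0.0900. The moment-matching identity shape1+shape2 = μ(1−μ)/Var − 1 gives
shape1+shape2 = 0.2100/0.0900 − 1 = 1.3333, so shape1 = μ·1.3333 = 0.40 and shape2 = (1−μ)·1.3333 = 0.93.

shape1 = 0.40, shape2 = 0.93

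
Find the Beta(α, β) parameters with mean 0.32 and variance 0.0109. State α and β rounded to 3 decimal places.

α = 6.068, β = 12.895

By moment matching, α+β = μ(1−μ)/σ² − 1 = (0.32·0.68)/0.0109 − 1 = 19.9633 − 1 = 18.9633.
Since α/(α+β) = μ, α = 0.32·18.9633 = 6.068 and β = 0.68·18.9633 = 12.895.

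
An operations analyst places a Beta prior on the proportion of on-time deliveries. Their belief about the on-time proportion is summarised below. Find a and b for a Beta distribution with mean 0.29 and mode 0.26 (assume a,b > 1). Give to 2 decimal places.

Let s = a+b. Mean gives a = μs = 0.29s; mode gives (a−1)/(s−2) = 0.26.
Substituting: 0.29s − 1 = 0.26(s−2) = 0.26s − 0.52, so 0.03s = 0.48 and s = 16.0000.
Then a = 0.29×16.0000 = 4.64 and b = s−a = 11.36.

a = 4.64, b = 11.36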